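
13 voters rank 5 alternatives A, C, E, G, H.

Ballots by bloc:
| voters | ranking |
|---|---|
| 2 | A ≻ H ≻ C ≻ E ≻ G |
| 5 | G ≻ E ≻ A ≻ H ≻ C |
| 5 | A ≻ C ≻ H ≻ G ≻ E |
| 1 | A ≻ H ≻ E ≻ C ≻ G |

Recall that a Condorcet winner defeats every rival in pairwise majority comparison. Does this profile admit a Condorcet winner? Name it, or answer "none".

A

Pairwise majorities:
A vs C: A preferred on 2+5+5+1 = 13 ballots; A wins 13–0.
A vs E: A, 8–5.
A–G: A 8–5.
A vs H: A wins 13–0.
C vs E: C, 7–6.
C vs G: C wins 8–5.
C–H: H 8–5.
E vs G: G, 10–3.
E vs H: 5 to 8, H.
G vs H: H wins 8–5.
A defeats every rival head-to-head and is the Condorcet winner.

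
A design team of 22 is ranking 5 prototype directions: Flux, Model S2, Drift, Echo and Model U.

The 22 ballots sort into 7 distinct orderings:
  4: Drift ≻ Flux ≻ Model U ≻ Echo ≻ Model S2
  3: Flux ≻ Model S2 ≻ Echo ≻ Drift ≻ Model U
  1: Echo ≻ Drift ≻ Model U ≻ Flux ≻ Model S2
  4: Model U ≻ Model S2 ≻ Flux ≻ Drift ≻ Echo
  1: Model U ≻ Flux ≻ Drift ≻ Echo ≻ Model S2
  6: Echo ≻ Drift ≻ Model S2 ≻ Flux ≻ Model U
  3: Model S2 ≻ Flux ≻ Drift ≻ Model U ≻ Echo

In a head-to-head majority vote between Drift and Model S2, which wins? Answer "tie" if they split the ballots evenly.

Ballots ranking Drift above Model S2: 4 + 1 + 1 + 6 = 12.
Ballots ranking Model S2 above Drift: 22 − 12 = 10.
Drift wins the head-to-head 12–10.

Drift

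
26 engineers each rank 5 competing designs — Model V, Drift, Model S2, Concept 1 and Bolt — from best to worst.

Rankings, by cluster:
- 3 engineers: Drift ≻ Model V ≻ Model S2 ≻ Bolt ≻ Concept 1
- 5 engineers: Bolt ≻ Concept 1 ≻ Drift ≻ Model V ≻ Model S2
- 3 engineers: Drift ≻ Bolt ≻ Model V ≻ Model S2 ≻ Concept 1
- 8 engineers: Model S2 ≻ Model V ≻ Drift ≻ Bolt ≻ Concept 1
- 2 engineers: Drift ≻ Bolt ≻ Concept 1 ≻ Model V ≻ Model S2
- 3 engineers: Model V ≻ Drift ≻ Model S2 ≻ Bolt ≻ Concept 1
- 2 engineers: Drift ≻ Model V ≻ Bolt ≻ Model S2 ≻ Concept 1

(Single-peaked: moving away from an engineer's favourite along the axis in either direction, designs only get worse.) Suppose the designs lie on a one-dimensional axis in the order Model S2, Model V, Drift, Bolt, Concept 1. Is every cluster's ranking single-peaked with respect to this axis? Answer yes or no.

Axis positions: Model S2=1, Model V=2, Drift=3, Bolt=4, Concept 1=5.
Cluster 1 (peak Drift at position 3): ranking walks positions 3-2-1-4-5, expanding outward from the peak — single-peaked.
Cluster 2 (peak Bolt at position 4): ranking walks positions 4-5-3-2-1, expanding outward from the peak — single-peaked.
Cluster 3 (peak Drift at position 3): ranking walks positions 3-4-2-1-5, expanding outward from the peak — single-peaked.
Cluster 4 (peak Model S2 at position 1): ranking walks positions 1-2-3-4-5, expanding outward from the peak — single-peaked.
Cluster 5 (peak Drift at position 3): ranking walks positions 3-4-5-2-1, expanding outward from the peak — single-peaked.
Cluster 6 (peak Model V at position 2): ranking walks positions 2-3-1-4-5, expanding outward from the peak — single-peaked.
Cluster 7 (peak Drift at position 3): ranking walks positions 3-2-4-1-5, expanding outward from the peak — single-peaked.
Every ranking is single-peaked on this axis.

yes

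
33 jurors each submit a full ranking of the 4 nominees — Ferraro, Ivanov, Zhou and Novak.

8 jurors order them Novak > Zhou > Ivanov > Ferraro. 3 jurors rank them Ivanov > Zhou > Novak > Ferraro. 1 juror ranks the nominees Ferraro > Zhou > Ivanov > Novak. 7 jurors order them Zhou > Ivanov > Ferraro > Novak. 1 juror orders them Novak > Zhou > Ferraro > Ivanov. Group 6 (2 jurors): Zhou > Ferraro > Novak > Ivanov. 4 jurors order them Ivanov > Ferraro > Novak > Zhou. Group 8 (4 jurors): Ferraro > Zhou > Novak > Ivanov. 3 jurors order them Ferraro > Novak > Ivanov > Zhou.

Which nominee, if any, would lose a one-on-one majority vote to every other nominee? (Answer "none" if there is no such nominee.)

none

Pairwise majorities:
Ferraro vs Ivanov: Ferraro is ranked higher on 1+1+2+4+3 = 11 ballots, Ivanov on 22. Ivanov wins 22–11.
Ferraro vs Zhou: 12 to 21, Zhou.
Ferraro vs Novak: Ferraro preferred on 1+7+2+4+4+3 = 21 ballots; Ferraro wins 21–12.
Ivanov vs Zhou: Ivanov preferred on 3+4+3 = 10 ballots; Zhou wins 23–10.
Ivanov vs Novak: Novak, 18–15.
Zhou vs Novak: Zhou, 17–16.
Each nominee has at least one pairwise win (Ferraro beats Novak; Ivanov beats Ferraro; Zhou beats Ferraro; Novak beats Ivanov) — no Condorcet loser.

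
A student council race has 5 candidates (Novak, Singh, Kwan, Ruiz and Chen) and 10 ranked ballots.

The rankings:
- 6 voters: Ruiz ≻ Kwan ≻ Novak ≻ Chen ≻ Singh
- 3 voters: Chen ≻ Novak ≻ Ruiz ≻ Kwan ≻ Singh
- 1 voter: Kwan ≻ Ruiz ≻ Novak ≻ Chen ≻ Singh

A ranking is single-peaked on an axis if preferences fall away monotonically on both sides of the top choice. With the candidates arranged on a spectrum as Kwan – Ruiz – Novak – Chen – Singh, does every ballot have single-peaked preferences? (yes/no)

yes

Axis positions: Kwan=1, Ruiz=2, Novak=3, Chen=4, Singh=5.
Bloc 1 (peak Ruiz at position 2): ranking walks positions 2-1-3-4-5, expanding outward from the peak — single-peaked.
Bloc 2 (peak Chen at position 4): ranking walks positions 4-3-2-1-5, expanding outward from the peak — single-peaked.
Bloc 3 (peak Kwan at position 1): ranking walks positions 1-2-3-4-5, expanding outward from the peak — single-peaked.
Every ranking is single-peaked on this axis.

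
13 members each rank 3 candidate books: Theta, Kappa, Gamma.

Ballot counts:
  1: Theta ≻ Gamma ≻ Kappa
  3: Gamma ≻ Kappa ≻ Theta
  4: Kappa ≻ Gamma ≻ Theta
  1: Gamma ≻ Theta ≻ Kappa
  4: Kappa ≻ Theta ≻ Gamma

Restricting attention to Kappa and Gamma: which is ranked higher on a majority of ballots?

Ballots ranking Kappa above Gamma: 4 + 4 = 8.
Ballots ranking Gamma above Kappa: 13 − 8 = 5.
Kappa wins the head-to-head 8–5.

Kappa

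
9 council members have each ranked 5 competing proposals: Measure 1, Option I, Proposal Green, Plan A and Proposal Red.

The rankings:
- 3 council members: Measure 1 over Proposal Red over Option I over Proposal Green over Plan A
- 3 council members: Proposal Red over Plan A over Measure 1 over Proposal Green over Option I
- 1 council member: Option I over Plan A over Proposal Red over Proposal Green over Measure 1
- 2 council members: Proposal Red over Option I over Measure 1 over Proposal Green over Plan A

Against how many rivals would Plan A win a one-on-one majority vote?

0

Plan A against each rival (9 council members):
Plan A vs Measure 1: Measure 1, 5–4.
Plan A vs Option I: Option I wins 6–3.
Plan A vs Proposal Green: Plan A preferred on 3+1 = 4 ballots; Proposal Green wins 5–4.
Plan A vs Proposal Red: 1 for Plan A, 8 for Proposal Red — Proposal Red by 8–1.
Plan A beats no one; loses to Measure 1, Option I, Proposal Green, Proposal Red — 0 pairwise wins.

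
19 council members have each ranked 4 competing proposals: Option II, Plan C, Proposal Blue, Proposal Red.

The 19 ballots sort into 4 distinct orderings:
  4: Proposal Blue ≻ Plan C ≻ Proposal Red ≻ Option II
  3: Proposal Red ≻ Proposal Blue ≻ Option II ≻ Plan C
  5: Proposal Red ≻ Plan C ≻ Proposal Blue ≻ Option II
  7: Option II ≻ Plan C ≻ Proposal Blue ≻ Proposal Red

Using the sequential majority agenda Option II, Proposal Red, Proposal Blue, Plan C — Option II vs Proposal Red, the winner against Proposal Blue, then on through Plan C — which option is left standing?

Plan C

Round 1: Option II vs Proposal Red — 7–12, Proposal Red advances.
Round 2: Proposal Red vs Proposal Blue — 8–11, Proposal Blue advances.
Round 3: Proposal Blue vs Plan C — 7–12, Plan C advances.
The agenda winner is Plan C.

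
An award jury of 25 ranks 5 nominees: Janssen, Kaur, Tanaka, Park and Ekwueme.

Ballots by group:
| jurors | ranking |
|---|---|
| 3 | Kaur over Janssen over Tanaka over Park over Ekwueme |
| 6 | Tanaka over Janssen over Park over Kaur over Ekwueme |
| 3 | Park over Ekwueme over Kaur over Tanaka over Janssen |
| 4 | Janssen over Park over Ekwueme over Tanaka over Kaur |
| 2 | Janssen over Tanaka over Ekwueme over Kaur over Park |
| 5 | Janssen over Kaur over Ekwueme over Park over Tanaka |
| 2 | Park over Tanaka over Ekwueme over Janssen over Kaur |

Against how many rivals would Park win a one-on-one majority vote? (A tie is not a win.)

3

Park against each rival (25 jurors):
Park vs Janssen: Janssen, 20–5.
Park vs Kaur: Park is ranked higher on 6+3+4+2 = 15 ballots, Kaur on 10. Park wins 15–10.
Park vs Tanaka: Park, 14–11.
Park–Ekwueme: Park 18–7.
Park beats Kaur, Tanaka, Ekwueme; loses to Janssen — 3 pairwise wins.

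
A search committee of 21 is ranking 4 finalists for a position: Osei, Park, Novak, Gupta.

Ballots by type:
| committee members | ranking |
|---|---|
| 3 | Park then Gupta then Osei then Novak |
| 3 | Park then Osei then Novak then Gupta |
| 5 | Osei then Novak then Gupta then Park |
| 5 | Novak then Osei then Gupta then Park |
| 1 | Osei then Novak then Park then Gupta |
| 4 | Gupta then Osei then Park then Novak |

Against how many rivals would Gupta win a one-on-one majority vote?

Gupta against each rival (21 committee members):
Gupta vs Osei: Osei wins 14–7.
Gupta vs Park: Gupta preferred on 5+5+4 = 14 ballots; Gupta wins 14–7.
Gupta vs Novak: 3+4 = 7 for Gupta, 14 for Novak — Novak by 14–7.
Gupta beats Park; loses to Osei, Novak — 1 pairwise win.

1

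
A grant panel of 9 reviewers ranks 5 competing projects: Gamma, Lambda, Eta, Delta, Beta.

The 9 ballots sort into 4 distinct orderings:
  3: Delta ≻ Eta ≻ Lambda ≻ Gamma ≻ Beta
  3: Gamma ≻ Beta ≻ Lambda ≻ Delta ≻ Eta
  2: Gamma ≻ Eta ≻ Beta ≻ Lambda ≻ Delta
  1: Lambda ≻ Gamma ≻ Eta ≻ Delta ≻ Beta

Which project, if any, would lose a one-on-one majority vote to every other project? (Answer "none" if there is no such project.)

Head-to-head results (9 reviewers):
Gamma vs Lambda: Gamma is ranked higher on 3+2 = 5 ballots, Lambda on 4. Gamma wins 5–4.
Gamma vs Eta: Gamma, 6–3.
Gamma vs Delta: Gamma wins 6–3.
Gamma vs Beta: Gamma wins 9–0.
Lambda vs Eta: Eta wins 5–4.
Lambda vs Delta: 3+2+1 = 6 for Lambda, 3 for Delta — Lambda by 6–3.
Lambda–Beta: Beta 5–4.
Eta vs Delta: 2+1 = 3 for Eta, 6 for Delta — Delta by 6–3.
Eta vs Beta: Eta wins 6–3.
Delta vs Beta: 4 to 5, Beta.
Each project has at least one pairwise win (Gamma beats Lambda; Lambda beats Delta; Eta beats Lambda; Delta beats Eta; Beta beats Lambda) — no Condorcet loser.

none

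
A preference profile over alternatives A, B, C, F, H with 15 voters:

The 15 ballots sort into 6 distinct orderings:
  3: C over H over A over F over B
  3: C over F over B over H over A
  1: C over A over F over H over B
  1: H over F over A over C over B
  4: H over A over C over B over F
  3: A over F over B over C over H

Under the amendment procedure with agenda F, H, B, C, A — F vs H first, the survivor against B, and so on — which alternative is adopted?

A

Round 1: F vs H — 7–8, H advances.
Round 2: H vs B — 9–6, H advances.
Round 3: H vs C — 5–10, C advances.
Round 4: C vs A — 7–8, A advances.
A survives the agenda.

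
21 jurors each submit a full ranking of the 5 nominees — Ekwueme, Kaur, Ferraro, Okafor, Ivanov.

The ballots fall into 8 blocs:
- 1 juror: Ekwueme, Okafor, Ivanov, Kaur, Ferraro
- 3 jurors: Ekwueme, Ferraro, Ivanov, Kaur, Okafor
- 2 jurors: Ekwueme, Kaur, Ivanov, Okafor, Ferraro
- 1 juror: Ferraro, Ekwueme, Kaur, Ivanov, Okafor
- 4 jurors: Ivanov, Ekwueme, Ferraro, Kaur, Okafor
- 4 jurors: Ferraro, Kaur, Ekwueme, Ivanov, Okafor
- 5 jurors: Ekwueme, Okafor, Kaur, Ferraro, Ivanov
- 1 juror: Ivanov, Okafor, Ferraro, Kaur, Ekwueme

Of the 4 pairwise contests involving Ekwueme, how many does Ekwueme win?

Ekwueme against each rival (21 jurors):
Ekwueme–Kaur: Ekwueme 16–5.
Ekwueme vs Ferraro: Ekwueme preferred on 1+3+2+4+5 = 15 ballots; Ekwueme wins 15–6.
Ekwueme vs Okafor: 20 for Ekwueme, 1 for Okafor — Ekwueme by 20–1.
Ekwueme vs Ivanov: Ekwueme wins 16–5.
Ekwueme beats Kaur, Ferraro, Okafor, Ivanov — 4 pairwise wins.

4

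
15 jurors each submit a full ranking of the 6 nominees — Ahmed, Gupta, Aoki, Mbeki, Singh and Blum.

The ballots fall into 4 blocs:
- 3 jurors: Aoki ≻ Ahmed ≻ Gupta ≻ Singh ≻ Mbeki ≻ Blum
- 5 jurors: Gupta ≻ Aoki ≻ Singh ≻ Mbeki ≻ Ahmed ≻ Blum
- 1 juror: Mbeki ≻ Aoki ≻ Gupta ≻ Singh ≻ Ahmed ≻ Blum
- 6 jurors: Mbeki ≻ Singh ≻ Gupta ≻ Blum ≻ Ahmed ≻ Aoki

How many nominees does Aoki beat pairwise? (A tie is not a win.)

Aoki against each rival (15 jurors):
Aoki vs Ahmed: 3+5+1 = 9 for Aoki, 6 for Ahmed — Aoki by 9–6.
Aoki vs Gupta: 3+1 = 4 for Aoki, 11 for Gupta — Gupta by 11–4.
Aoki vs Mbeki: Aoki wins 8–7.
Aoki vs Singh: Aoki wins 9–6.
Aoki vs Blum: Aoki is ranked higher on 3+5+1 = 9 ballots, Blum on 6. Aoki wins 9–6.
Aoki beats Ahmed, Mbeki, Singh, Blum; loses to Gupta — 4 pairwise wins.

4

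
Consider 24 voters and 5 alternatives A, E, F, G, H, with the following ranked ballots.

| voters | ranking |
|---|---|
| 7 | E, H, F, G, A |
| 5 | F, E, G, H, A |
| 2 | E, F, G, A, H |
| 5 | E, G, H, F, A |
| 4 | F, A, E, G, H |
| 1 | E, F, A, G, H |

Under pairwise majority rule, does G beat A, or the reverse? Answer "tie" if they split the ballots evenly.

G

Ballots ranking G above A: 7 + 5 + 2 + 5 = 19.
Ballots ranking A above G: 24 − 19 = 5.
G wins the head-to-head 19–5.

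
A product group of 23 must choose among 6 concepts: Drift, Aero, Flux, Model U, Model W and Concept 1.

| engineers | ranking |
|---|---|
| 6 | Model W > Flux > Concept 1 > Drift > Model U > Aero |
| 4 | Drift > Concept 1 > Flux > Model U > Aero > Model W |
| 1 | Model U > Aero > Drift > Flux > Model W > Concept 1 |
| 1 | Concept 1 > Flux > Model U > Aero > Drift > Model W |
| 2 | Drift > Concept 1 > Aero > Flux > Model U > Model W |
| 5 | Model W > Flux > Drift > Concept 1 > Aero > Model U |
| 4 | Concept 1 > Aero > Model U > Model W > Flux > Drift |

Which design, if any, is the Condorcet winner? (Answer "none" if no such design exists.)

Pairwise majorities:
Drift vs Aero: Drift preferred on 6+4+2+5 = 17 ballots; Drift wins 17–6.
Drift vs Flux: Drift is ranked higher on 4+1+2 = 7 ballots, Flux on 16. Flux wins 16–7.
Drift vs Model U: 17 to 6, Drift.
Drift vs Model W: Drift is ranked higher on 4+1+1+2 = 8 ballots, Model W on 15. Model W wins 15–8.
Drift vs Concept 1: 4+1+2+5 = 12 for Drift, 11 for Concept 1 — Drift by 12–11.
Aero vs Flux: Aero is ranked higher on 1+2+4 = 7 ballots, Flux on 16. Flux wins 16–7.
Aero vs Model U: Aero is ranked higher on 2+5+4 = 11 ballots, Model U on 12. Model U wins 12–11.
Aero vs Model W: 4+1+1+2+4 = 12 for Aero, 11 for Model W — Aero by 12–11.
Aero vs Concept 1: 1 for Aero, 22 for Concept 1 — Concept 1 by 22–1.
Flux vs Model U: 18 to 5, Flux.
Flux vs Model W: 4+1+1+2 = 8 for Flux, 15 for Model W — Model W by 15–8.
Flux vs Concept 1: 6+1+5 = 12 for Flux, 11 for Concept 1 — Flux by 12–11.
Model U vs Model W: 4+1+1+2+4 = 12 for Model U, 11 for Model W — Model U by 12–11.
Model U vs Concept 1: Model U is ranked higher on 1 ballot, Concept 1 on 22. Concept 1 wins 22–1.
Model W vs Concept 1: 12 to 11, Model W.
Each design drops at least one matchup (Drift loses to Flux; Aero loses to Drift; Flux loses to Model W; Model U loses to Drift; Model W loses to Aero; Concept 1 loses to Drift); the cycle Drift beats Aero beats Model W beats Drift rules out a Condorcet winner.

none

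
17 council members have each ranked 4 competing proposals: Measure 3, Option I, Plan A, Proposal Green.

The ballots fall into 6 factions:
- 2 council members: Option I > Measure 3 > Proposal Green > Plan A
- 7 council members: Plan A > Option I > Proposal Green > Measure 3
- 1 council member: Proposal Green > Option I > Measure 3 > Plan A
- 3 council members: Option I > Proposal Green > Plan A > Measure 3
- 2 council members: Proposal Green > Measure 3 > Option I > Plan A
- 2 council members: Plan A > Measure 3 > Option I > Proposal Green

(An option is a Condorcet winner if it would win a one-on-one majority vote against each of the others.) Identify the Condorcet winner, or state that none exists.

Plan A

Pairwise majorities:
Measure 3 vs Option I: Measure 3 is ranked higher on 2+2 = 4 ballots, Option I on 13. Option I wins 13–4.
Measure 3 vs Plan A: 2+1+2 = 5 for Measure 3, 12 for Plan A — Plan A by 12–5.
Measure 3 vs Proposal Green: 4 to 13, Proposal Green.
Option I vs Plan A: 2+1+3+2 = 8 for Option I, 9 for Plan A — Plan A by 9–8.
Option I vs Proposal Green: 14 to 3, Option I.
Plan A vs Proposal Green: 7+2 = 9 for Plan A, 8 for Proposal Green — Plan A by 9–8.
Plan A defeats every rival head-to-head and is the Condorcet winner.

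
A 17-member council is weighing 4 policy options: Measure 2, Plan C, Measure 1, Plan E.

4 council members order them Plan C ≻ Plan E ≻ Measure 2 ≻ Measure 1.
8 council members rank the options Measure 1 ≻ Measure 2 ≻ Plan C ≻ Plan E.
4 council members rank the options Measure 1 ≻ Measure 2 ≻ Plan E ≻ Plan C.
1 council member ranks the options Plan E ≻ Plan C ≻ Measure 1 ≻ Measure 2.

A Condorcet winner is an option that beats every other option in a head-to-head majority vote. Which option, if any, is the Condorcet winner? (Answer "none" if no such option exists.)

Measure 1

Head-to-head results (17 council members):
Measure 2 vs Plan C: Measure 2 is ranked higher on 8+4 = 12 ballots, Plan C on 5. Measure 2 wins 12–5.
Measure 2 vs Measure 1: Measure 2 preferred on 4 ballots; Measure 1 wins 13–4.
Measure 2 vs Plan E: Measure 2 is ranked higher on 8+4 = 12 ballots, Plan E on 5. Measure 2 wins 12–5.
Plan C vs Measure 1: Plan C preferred on 4+1 = 5 ballots; Measure 1 wins 12–5.
Plan C vs Plan E: Plan C preferred on 4+8 = 12 ballots; Plan C wins 12–5.
Measure 1 vs Plan E: 8+4 = 12 for Measure 1, 5 for Plan E — Measure 1 by 12–5.
Only Measure 1 has no losses; Measure 1 is the Condorcet winner.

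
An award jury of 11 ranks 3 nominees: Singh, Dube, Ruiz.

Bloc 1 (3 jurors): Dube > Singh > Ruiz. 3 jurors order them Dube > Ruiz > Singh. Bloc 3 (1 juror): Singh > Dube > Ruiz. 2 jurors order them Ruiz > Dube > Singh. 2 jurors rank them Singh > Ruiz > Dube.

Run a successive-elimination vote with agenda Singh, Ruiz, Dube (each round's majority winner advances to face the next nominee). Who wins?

Dube

Round 1: Singh vs Ruiz — 6–5, Singh advances.
Round 2: Singh vs Dube — 3–8, Dube advances.
Dube survives the agenda.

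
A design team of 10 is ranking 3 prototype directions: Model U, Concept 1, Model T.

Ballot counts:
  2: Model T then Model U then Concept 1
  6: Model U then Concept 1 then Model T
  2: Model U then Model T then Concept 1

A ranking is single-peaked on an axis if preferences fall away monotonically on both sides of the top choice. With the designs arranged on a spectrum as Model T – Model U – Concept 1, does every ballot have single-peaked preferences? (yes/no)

yes

Axis positions: Model T=1, Model U=2, Concept 1=3.
Cluster 1 (peak Model T at position 1): ranking walks positions 1-2-3, expanding outward from the peak — single-peaked.
Cluster 2 (peak Model U at position 2): ranking walks positions 2-3-1, expanding outward from the peak — single-peaked.
Cluster 3 (peak Model U at position 2): ranking walks positions 2-1-3, expanding outward from the peak — single-peaked.
Every ranking is single-peaked on this axis.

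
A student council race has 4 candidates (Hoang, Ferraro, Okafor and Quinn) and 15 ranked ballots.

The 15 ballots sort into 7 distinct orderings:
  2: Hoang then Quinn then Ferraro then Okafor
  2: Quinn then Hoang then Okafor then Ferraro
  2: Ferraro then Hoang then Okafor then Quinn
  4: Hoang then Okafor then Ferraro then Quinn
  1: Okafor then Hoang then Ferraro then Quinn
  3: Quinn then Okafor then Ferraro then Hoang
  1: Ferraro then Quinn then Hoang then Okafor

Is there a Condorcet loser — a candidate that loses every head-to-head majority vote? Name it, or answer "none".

Pairwise majorities:
Hoang vs Ferraro: Hoang preferred on 2+2+4+1 = 9 ballots; Hoang wins 9–6.
Hoang vs Okafor: 2+2+2+4+1 = 11 for Hoang, 4 for Okafor — Hoang by 11–4.
Hoang vs Quinn: Hoang wins 9–6.
Ferraro vs Okafor: 5 to 10, Okafor.
Ferraro vs Quinn: Ferraro wins 8–7.
Okafor vs Quinn: Quinn, 8–7.
Every candidate wins at least one matchup (Hoang beats Ferraro; Ferraro beats Quinn; Okafor beats Ferraro; Quinn beats Okafor), so there is no Condorcet loser.

none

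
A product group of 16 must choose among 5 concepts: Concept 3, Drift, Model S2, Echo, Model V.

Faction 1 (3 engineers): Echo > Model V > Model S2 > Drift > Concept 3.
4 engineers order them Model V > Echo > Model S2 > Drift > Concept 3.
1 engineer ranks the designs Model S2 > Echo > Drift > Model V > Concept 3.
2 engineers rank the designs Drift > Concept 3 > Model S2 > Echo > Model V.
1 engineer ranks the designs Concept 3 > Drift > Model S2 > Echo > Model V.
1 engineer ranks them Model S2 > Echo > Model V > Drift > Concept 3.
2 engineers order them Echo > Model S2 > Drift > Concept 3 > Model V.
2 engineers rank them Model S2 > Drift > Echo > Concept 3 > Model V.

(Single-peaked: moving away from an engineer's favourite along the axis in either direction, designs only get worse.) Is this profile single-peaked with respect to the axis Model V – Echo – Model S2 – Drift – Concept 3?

yes

Axis positions: Model V=1, Echo=2, Model S2=3, Drift=4, Concept 3=5.
Faction 1 (peak Echo at position 2): ranking walks positions 2-1-3-4-5, expanding outward from the peak — single-peaked.
Faction 2 (peak Model V at position 1): ranking walks positions 1-2-3-4-5, expanding outward from the peak — single-peaked.
Faction 3 (peak Model S2 at position 3): ranking walks positions 3-2-4-1-5, expanding outward from the peak — single-peaked.
Faction 4 (peak Drift at position 4): ranking walks positions 4-5-3-2-1, expanding outward from the peak — single-peaked.
Faction 5 (peak Concept 3 at position 5): ranking walks positions 5-4-3-2-1, expanding outward from the peak — single-peaked.
Faction 6 (peak Model S2 at position 3): ranking walks positions 3-2-1-4-5, expanding outward from the peak — single-peaked.
Faction 7 (peak Echo at position 2): ranking walks positions 2-3-4-5-1, expanding outward from the peak — single-peaked.
Faction 8 (peak Model S2 at position 3): ranking walks positions 3-4-2-5-1, expanding outward from the peak — single-peaked.
Every ranking is single-peaked on this axis.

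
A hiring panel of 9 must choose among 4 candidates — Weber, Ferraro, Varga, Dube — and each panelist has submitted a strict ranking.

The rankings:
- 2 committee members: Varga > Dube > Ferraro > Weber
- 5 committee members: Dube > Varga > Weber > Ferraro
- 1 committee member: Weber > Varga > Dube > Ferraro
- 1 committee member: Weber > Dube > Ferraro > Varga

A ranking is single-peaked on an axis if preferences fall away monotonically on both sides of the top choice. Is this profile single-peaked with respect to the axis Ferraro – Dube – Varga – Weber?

no

Axis positions: Ferraro=1, Dube=2, Varga=3, Weber=4.
Group 1 (peak Varga at position 3): ranking walks positions 3-2-1-4, expanding outward from the peak — single-peaked.
Group 2 (peak Dube at position 2): ranking walks positions 2-3-4-1, expanding outward from the peak — single-peaked.
Group 3 (peak Weber at position 4): ranking walks positions 4-3-2-1, expanding outward from the peak — single-peaked.
Group 4: ranking walks positions 4-2-1-3; Dube is ranked above Varga even though Varga lies between Dube and the peak Weber on the axis — preferences dip and rise again. Not single-peaked.
Group 4 violates single-peakedness, so the profile is not single-peaked on this axis.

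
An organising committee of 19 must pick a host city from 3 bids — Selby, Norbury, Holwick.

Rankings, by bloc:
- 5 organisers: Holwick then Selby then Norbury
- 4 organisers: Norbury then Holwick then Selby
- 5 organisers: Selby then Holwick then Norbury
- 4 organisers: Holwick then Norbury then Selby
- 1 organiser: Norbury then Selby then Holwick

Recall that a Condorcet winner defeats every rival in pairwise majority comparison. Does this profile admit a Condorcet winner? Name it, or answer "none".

Check each pair by majority over 19 ballots:
Selby vs Norbury: Selby is ranked higher on 5+5 = 10 ballots, Norbury on 9. Selby wins 10–9.
Selby vs Holwick: 6 to 13, Holwick.
Norbury vs Holwick: Norbury is ranked higher on 4+1 = 5 ballots, Holwick on 14. Holwick wins 14–5.
Holwick defeats every rival head-to-head and is the Condorcet winner.

Holwick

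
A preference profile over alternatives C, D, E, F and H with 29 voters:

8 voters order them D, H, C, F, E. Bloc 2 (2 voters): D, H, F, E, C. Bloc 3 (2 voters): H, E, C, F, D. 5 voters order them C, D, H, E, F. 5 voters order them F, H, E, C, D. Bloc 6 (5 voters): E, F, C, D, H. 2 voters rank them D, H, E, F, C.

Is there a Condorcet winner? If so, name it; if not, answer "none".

none

Pairwise majorities:
C vs D: 2+5+5+5 = 17 for C, 12 for D — C by 17–12.
C vs E: C preferred on 8+5 = 13 ballots; E wins 16–13.
C vs F: C wins 15–14.
C vs H: 5+5 = 10 for C, 19 for H — H by 19–10.
D vs E: D is ranked higher on 8+2+5+2 = 17 ballots, E on 12. D wins 17–12.
D vs F: 8+2+5+2 = 17 for D, 12 for F — D by 17–12.
D vs H: D, 22–7.
E vs F: E is ranked higher on 2+5+5+2 = 14 ballots, F on 15. F wins 15–14.
E vs H: 5 to 24, H.
F vs H: H, 19–10.
Each alternative drops at least one matchup (C loses to E; D loses to C; E loses to D; F loses to C; H loses to D); the cycle C > D > E > C rules out a Condorcet winner.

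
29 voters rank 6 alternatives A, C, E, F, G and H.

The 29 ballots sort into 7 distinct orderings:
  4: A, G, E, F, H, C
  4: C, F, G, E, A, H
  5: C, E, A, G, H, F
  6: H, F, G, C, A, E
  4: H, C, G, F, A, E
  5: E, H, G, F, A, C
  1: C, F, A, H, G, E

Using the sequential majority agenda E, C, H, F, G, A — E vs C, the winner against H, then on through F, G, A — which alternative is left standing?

H

Round 1: E vs C — 9–20, C advances.
Round 2: C vs H — 10–19, H advances.
Round 3: H vs F — 20–9, H advances.
Round 4: H vs G — 16–13, H advances.
Round 5: H vs A — 15–14, H advances.
H survives the agenda.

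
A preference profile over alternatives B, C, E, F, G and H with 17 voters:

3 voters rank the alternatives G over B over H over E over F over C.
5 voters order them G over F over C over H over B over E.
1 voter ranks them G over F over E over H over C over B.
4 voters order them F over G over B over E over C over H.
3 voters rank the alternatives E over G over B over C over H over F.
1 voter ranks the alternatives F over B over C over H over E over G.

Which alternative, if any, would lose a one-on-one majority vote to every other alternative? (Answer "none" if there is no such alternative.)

Head-to-head results (17 voters):
B vs C: B wins 11–6.
B vs E: B wins 13–4.
B–F: F 11–6.
B vs G: B is ranked higher on 1 ballot, G on 16. G wins 16–1.
B vs H: B preferred on 3+4+3+1 = 11 ballots; B wins 11–6.
C vs E: C preferred on 5+1 = 6 ballots; E wins 11–6.
C vs F: 3 to 14, F.
C vs G: G wins 16–1.
C vs H: C wins 13–4.
E–F: F 11–6.
E vs G: G, 13–4.
E vs H: 8 to 9, H.
F vs G: G wins 12–5.
F vs H: 11 to 6, F.
G vs H: 16 to 1, G.
Each alternative has at least one pairwise win (B beats C; C beats H; E beats C; F beats B; G beats B; H beats E) — no Condorcet loser.

none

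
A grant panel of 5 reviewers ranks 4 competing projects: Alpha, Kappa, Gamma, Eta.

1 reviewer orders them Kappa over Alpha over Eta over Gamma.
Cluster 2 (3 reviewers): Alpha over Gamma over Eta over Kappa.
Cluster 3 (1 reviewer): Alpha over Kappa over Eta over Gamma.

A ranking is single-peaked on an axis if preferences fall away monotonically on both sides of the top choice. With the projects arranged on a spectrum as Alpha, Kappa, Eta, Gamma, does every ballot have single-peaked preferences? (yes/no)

no

Axis positions: Alpha=1, Kappa=2, Eta=3, Gamma=4.
Cluster 1 (peak Kappa at position 2): ranking walks positions 2-1-3-4, expanding outward from the peak — single-peaked.
Cluster 2: ranking walks positions 1-4-3-2; Gamma is ranked above Kappa even though Kappa lies between Gamma and the peak Alpha on the axis — preferences dip and rise again. Not single-peaked.
Cluster 3 (peak Alpha at position 1): ranking walks positions 1-2-3-4, expanding outward from the peak — single-peaked.
Cluster 2 violates single-peakedness, so the profile is not single-peaked on this axis.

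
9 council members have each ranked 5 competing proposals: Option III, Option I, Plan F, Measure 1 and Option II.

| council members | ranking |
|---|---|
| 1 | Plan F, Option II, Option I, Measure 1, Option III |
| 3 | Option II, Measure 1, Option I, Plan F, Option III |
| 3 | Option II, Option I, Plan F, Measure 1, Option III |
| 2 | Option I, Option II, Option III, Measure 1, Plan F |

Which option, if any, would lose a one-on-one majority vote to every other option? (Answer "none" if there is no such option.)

Option III

Head-to-head results (9 council members):
Option III vs Option I: Option III is ranked higher on 0 ballots, Option I on 9. Option I wins 9–0.
Option III vs Plan F: 2 for Option III, 7 for Plan F — Plan F by 7–2.
Option III vs Measure 1: Measure 1 wins 7–2.
Option III vs Option II: 0 to 9, Option II.
Option I–Plan F: Option I 8–1.
Option I vs Measure 1: 1+3+2 = 6 for Option I, 3 for Measure 1 — Option I by 6–3.
Option I vs Option II: Option I preferred on 2 ballots; Option II wins 7–2.
Plan F vs Measure 1: Plan F preferred on 1+3 = 4 ballots; Measure 1 wins 5–4.
Plan F vs Option II: Plan F is ranked higher on 1 ballot, Option II on 8. Option II wins 8–1.
Measure 1 vs Option II: Option II wins 9–0.
Option III is beaten in every head-to-head and is the Condorcet loser.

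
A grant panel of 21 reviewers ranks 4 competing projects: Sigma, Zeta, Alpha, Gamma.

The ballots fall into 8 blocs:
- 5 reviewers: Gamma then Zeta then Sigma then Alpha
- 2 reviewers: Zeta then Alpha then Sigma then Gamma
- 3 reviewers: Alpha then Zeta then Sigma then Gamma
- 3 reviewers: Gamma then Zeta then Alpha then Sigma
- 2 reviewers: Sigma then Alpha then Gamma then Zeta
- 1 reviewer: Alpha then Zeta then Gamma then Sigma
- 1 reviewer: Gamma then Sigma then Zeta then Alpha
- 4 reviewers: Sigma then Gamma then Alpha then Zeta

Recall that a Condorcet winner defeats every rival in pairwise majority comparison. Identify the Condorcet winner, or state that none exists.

none

Head-to-head results (21 reviewers):
Sigma vs Zeta: Sigma is ranked higher on 2+1+4 = 7 ballots, Zeta on 14. Zeta wins 14–7.
Sigma vs Alpha: Sigma is ranked higher on 5+2+1+4 = 12 ballots, Alpha on 9. Sigma wins 12–9.
Sigma vs Gamma: Sigma is ranked higher on 2+3+2+4 = 11 ballots, Gamma on 10. Sigma wins 11–10.
Zeta vs Alpha: 11 to 10, Zeta.
Zeta vs Gamma: Zeta is ranked higher on 2+3+1 = 6 ballots, Gamma on 15. Gamma wins 15–6.
Alpha vs Gamma: 2+3+2+1 = 8 for Alpha, 13 for Gamma — Gamma by 13–8.
Each project drops at least one matchup (Sigma loses to Zeta; Zeta loses to Gamma; Alpha loses to Sigma; Gamma loses to Sigma); the cycle Sigma → Gamma → Zeta → Sigma rules out a Condorcet winner.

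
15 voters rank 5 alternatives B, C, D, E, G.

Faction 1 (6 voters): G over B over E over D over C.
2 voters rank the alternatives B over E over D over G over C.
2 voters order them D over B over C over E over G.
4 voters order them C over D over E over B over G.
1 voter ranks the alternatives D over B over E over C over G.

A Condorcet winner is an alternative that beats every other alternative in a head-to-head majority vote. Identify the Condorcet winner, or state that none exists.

B

Head-to-head results (15 voters):
B vs C: B is ranked higher on 6+2+2+1 = 11 ballots, C on 4. B wins 11–4.
B vs D: 6+2 = 8 for B, 7 for D — B by 8–7.
B vs E: 11 to 4, B.
B vs G: 2+2+4+1 = 9 for B, 6 for G — B by 9–6.
C vs D: C is ranked higher on 4 ballots, D on 11. D wins 11–4.
C vs E: C preferred on 2+4 = 6 ballots; E wins 9–6.
C vs G: 7 to 8, G.
D vs E: 2+4+1 = 7 for D, 8 for E — E by 8–7.
D vs G: D preferred on 2+2+4+1 = 9 ballots; D wins 9–6.
E vs G: E preferred on 2+2+4+1 = 9 ballots; E wins 9–6.
B defeats every rival head-to-head and is the Condorcet winner.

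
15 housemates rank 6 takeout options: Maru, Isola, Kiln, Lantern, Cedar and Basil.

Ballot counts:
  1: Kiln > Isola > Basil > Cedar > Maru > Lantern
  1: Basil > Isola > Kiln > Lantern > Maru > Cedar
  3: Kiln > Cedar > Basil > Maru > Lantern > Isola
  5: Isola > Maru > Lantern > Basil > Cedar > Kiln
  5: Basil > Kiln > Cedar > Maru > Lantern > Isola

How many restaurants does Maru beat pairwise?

Maru against each rival (15 friends):
Maru vs Isola: Maru wins 8–7.
Maru–Kiln: Kiln 10–5.
Maru vs Lantern: Maru wins 14–1.
Maru vs Cedar: Cedar, 9–6.
Maru vs Basil: Basil, 10–5.
Maru beats Isola, Lantern; loses to Kiln, Cedar, Basil — 2 pairwise wins.

2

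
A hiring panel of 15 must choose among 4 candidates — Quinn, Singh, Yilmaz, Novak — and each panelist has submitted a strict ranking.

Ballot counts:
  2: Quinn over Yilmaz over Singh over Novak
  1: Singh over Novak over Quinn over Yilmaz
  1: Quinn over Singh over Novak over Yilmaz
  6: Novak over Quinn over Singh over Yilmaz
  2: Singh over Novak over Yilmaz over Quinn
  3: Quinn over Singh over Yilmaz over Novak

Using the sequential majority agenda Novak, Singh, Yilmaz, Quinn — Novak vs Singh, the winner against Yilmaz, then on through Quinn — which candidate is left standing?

Quinn

Round 1: Novak vs Singh — 6–9, Singh advances.
Round 2: Singh vs Yilmaz — 13–2, Singh advances.
Round 3: Singh vs Quinn — 3–12, Quinn advances.
Quinn survives the agenda.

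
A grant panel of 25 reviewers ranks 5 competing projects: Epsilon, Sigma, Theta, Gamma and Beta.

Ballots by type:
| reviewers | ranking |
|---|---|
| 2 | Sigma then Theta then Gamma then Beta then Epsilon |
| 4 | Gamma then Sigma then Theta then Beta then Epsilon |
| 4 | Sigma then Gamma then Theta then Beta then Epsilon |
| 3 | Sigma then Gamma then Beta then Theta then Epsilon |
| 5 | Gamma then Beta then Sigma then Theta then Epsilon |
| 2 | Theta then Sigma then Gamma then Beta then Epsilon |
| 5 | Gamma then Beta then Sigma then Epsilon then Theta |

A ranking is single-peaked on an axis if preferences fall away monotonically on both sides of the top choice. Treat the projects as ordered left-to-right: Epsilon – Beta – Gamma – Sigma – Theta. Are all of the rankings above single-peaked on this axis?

Axis positions: Epsilon=1, Beta=2, Gamma=3, Sigma=4, Theta=5.
Type 1 (peak Sigma at position 4): ranking walks positions 4-5-3-2-1, expanding outward from the peak — single-peaked.
Type 2 (peak Gamma at position 3): ranking walks positions 3-4-5-2-1, expanding outward from the peak — single-peaked.
Type 3 (peak Sigma at position 4): ranking walks positions 4-3-5-2-1, expanding outward from the peak — single-peaked.
Type 4 (peak Sigma at position 4): ranking walks positions 4-3-2-5-1, expanding outward from the peak — single-peaked.
Type 5 (peak Gamma at position 3): ranking walks positions 3-2-4-5-1, expanding outward from the peak — single-peaked.
Type 6 (peak Theta at position 5): ranking walks positions 5-4-3-2-1, expanding outward from the peak — single-peaked.
Type 7 (peak Gamma at position 3): ranking walks positions 3-2-4-1-5, expanding outward from the peak — single-peaked.
Every ranking is single-peaked on this axis.

yes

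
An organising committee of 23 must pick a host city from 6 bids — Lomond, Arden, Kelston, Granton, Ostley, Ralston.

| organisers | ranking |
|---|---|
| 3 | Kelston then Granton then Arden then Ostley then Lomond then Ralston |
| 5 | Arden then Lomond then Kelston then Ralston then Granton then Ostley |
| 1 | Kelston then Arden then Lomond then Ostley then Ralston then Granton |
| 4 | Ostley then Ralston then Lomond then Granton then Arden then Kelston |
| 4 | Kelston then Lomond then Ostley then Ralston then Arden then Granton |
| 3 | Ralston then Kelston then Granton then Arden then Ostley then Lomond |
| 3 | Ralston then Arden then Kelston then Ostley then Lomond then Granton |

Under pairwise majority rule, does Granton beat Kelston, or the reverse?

Kelston

Ballots ranking Granton above Kelston: 4.
Ballots ranking Kelston above Granton: 23 − 4 = 19.
Kelston wins the head-to-head 19–4.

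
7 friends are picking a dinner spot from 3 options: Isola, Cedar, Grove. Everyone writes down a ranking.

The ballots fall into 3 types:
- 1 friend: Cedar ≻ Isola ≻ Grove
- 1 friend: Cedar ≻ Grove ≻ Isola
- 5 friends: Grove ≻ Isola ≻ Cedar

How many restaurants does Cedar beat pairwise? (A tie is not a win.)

Cedar against each rival (7 friends):
Cedar vs Isola: Cedar preferred on 1+1 = 2 ballots; Isola wins 5–2.
Cedar vs Grove: 1+1 = 2 for Cedar, 5 for Grove — Grove by 5–2.
Cedar beats no one; loses to Isola, Grove — 0 pairwise wins.

0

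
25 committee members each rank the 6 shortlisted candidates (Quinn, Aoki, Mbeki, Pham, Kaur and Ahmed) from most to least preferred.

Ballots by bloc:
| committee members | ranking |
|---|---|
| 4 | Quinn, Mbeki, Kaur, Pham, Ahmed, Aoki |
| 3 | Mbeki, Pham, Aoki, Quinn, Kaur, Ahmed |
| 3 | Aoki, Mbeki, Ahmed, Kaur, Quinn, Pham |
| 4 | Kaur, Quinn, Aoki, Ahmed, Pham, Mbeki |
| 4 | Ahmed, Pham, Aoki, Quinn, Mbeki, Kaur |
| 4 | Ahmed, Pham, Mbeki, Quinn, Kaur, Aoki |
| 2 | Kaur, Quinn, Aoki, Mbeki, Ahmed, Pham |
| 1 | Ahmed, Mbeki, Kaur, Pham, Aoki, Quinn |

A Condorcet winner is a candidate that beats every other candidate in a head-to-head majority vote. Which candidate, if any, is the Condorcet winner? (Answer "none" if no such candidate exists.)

Quinn

Head-to-head results (25 committee members):
Quinn vs Aoki: 14 to 11, Quinn.
Quinn vs Mbeki: Quinn is ranked higher on 4+4+4+2 = 14 ballots, Mbeki on 11. Quinn wins 14–11.
Quinn vs Pham: Quinn preferred on 4+3+4+2 = 13 ballots; Quinn wins 13–12.
Quinn vs Kaur: Quinn preferred on 4+3+4+4 = 15 ballots; Quinn wins 15–10.
Quinn vs Ahmed: 13 to 12, Quinn.
Aoki vs Mbeki: 3+4+4+2 = 13 for Aoki, 12 for Mbeki — Aoki by 13–12.
Aoki vs Pham: Aoki preferred on 3+4+2 = 9 ballots; Pham wins 16–9.
Aoki vs Kaur: Aoki is ranked higher on 3+3+4 = 10 ballots, Kaur on 15. Kaur wins 15–10.
Aoki vs Ahmed: 12 to 13, Ahmed.
Mbeki vs Pham: Mbeki is ranked higher on 4+3+3+2+1 = 13 ballots, Pham on 12. Mbeki wins 13–12.
Mbeki vs Kaur: 19 to 6, Mbeki.
Mbeki vs Ahmed: 12 to 13, Ahmed.
Pham vs Kaur: Pham is ranked higher on 3+4+4 = 11 ballots, Kaur on 14. Kaur wins 14–11.
Pham vs Ahmed: Pham is ranked higher on 4+3 = 7 ballots, Ahmed on 18. Ahmed wins 18–7.
Kaur vs Ahmed: 4+3+4+2 = 13 for Kaur, 12 for Ahmed — Kaur by 13–12.
Quinn beats each of Aoki, Mbeki, Pham, Kaur, Ahmed — Quinn is the Condorcet winner.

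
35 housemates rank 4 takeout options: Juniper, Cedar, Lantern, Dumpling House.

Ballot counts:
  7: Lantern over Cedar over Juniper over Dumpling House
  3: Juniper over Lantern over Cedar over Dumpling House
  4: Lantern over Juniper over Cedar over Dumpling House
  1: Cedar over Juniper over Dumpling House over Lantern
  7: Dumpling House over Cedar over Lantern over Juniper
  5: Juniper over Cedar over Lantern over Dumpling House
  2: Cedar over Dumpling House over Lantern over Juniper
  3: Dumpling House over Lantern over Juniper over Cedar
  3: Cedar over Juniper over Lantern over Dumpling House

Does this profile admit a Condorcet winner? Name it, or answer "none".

Head-to-head results (35 friends):
Juniper vs Cedar: Cedar wins 20–15.
Juniper–Lantern: Lantern 23–12.
Juniper vs Dumpling House: Juniper wins 23–12.
Cedar vs Lantern: Cedar wins 18–17.
Cedar–Dumpling House: Cedar 25–10.
Lantern vs Dumpling House: Lantern wins 22–13.
Cedar beats each of Juniper, Lantern, Dumpling House — Cedar is the Condorcet winner.

Cedar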